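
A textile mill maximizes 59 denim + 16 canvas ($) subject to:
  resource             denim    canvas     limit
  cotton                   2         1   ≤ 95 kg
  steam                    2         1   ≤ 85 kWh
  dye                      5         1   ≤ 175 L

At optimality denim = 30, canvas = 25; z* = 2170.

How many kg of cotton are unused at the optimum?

cotton used = 2·30 + 1·25 = 85; slack = 95 − 85 = 10.

10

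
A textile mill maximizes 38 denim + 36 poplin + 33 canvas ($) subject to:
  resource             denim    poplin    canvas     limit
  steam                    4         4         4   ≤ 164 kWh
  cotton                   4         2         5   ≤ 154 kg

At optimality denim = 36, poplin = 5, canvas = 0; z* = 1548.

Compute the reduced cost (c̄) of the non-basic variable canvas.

-6

At the optimum: steam uses 164 of 164 (binding); cotton uses 154 of 154 (binding).
Dual feasibility on the basic columns requires 4·y_steam + 4·y_cotton = 38, 4·y_steam + 2·y_cotton = 36.
This yields shadow prices y_steam = 8.5, y_cotton = 1.
Reduced cost of canvas: c₃ − yᵀa₃ = 33 − (8.5·4 + 1·5) = 33 − 39 = -6.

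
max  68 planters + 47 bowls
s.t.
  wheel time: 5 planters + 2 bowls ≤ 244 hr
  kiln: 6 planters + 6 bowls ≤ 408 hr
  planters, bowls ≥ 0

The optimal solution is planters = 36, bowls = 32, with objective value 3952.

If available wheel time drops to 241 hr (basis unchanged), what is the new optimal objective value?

3931

Check each constraint at x*: wheel time 244/244 (tight); kiln 408/408 (tight).
From A_Bᵀ y = c: 5·y_wheel time + 6·y_kiln = 68; 2·y_wheel time + 6·y_kiln = 47.
→ y_wheel time = 7 and y_kiln = 5.5.
Δz = y_wheel time·Δb = 7 × (-3) = -21, so new z* = 3952 − 21 = 3931.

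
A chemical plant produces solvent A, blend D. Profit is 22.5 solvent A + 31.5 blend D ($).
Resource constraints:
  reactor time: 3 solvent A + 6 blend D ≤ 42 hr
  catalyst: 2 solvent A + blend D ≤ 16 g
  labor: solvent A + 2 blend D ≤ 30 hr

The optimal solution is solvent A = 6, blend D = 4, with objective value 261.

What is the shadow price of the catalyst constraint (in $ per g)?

4.5

Binding: reactor time and catalyst. Non-binding: labor (16 unused).
Slack constraints have shadow price 0 (complementary slackness).
The binding rows give the dual system: 3·y_reactor time + 2·y_catalyst = 22.5 and 6·y_reactor time + 1·y_catalyst = 31.5.
→ y_reactor time = 4.5 and y_catalyst = 4.5.
Shadow price of catalyst = 4.5.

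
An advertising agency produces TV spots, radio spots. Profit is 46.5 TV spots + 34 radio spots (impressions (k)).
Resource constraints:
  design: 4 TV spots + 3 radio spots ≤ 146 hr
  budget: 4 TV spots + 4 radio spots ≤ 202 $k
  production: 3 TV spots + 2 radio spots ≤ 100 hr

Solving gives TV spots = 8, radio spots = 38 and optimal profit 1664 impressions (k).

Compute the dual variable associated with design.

Binding: design and production. Non-binding: budget (18 unused).
By complementary slackness, y = 0 for the non-binding constraint.
From A_Bᵀ y = c: 4·y_design + 3·y_production = 46.5; 3·y_design + 2·y_production = 34.
→ y_design = 9 and y_production = 3.5.
Shadow price of design = 9.

9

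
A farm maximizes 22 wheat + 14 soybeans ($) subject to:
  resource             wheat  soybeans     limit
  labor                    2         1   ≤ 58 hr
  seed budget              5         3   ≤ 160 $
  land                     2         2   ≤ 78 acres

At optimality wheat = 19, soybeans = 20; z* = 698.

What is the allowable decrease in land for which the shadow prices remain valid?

20

Binding constraints: labor, land. The basis is B = [[2,1],[2,2]] with det 2.
Per unit decrease in land, x* moves by d = (0.5, -1).
The basis stays optimal until soybeans reaches 0; allowable decrease = 20 acres.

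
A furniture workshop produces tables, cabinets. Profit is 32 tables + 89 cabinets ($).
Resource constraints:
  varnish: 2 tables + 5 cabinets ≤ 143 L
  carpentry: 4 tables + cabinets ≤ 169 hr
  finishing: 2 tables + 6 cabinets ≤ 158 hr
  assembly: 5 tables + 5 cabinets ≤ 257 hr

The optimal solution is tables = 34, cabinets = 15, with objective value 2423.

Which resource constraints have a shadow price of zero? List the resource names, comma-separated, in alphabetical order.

varnish: 143/143 (binding)
carpentry: 151/169 (slack 18)
finishing: 158/158 (binding)
assembly: 245/257 (slack 12)
By complementary slackness, a constraint with positive slack has shadow price 0 → assembly, carpentry.

assembly, carpentry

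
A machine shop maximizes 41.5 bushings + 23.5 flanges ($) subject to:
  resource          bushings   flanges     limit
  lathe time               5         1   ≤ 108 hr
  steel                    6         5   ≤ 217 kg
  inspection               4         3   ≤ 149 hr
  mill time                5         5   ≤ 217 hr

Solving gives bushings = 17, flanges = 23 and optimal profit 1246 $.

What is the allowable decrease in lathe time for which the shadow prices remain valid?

64.6

Binding constraints: lathe time, steel. The basis is B = [[5,1],[6,5]] with det 19.
Per unit decrease in lathe time, x* moves by d = (-0.2632, 0.3158).
The basis stays optimal until bushings reaches 0; allowable decrease = 64.6 hr.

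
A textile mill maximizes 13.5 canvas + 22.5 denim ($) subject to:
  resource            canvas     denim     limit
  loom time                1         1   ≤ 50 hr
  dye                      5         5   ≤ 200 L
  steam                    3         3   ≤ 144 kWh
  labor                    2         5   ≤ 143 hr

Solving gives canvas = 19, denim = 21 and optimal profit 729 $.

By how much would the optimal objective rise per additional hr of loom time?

Check each constraint at x*: loom time 40/50 (slack 10); dye 200/200 (tight); steam 120/144 (slack 24); labor 143/143 (tight).
Slack constraints have shadow price 0 (complementary slackness).
The binding rows give the dual system: 5·y_dye + 2·y_labor = 13.5 and 5·y_dye + 5·y_labor = 22.5.
Solving: y_dye = 1.5, y_labor = 3.
Shadow price of loom time = 0.

0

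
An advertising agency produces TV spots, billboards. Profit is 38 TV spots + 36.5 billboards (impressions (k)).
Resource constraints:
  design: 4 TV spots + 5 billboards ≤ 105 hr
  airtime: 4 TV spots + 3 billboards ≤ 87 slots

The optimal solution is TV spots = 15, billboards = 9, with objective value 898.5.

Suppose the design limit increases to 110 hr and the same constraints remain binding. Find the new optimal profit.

918.5

Check each constraint at x*: design 105/105 (tight); airtime 87/87 (tight).
Dual feasibility on the basic columns requires 4·y_design + 4·y_airtime = 38, 5·y_design + 3·y_airtime = 36.5.
This yields shadow prices y_design = 4, y_airtime = 5.5.
Δz = y_design·Δb = 4 × (5) = 20, so new z* = 898.5 + 20 = 918.5.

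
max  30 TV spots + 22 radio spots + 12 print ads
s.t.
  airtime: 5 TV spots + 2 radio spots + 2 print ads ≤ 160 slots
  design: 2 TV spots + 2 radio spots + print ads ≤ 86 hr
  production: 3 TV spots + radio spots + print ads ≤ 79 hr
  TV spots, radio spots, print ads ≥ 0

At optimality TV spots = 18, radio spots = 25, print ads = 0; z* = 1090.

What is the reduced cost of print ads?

-1

Check each constraint at x*: airtime 140/160 (slack 20); design 86/86 (tight); production 79/79 (tight).
Slack constraints have shadow price 0 (complementary slackness).
Dual feasibility on the basic columns requires 2·y_design + 3·y_production = 30, 2·y_design + 1·y_production = 22.
Solving: y_design = 9, y_production = 4.
Reduced cost of print ads: c₃ − yᵀa₃ = 12 − (9·1 + 4·1) = 12 − 13 = -1.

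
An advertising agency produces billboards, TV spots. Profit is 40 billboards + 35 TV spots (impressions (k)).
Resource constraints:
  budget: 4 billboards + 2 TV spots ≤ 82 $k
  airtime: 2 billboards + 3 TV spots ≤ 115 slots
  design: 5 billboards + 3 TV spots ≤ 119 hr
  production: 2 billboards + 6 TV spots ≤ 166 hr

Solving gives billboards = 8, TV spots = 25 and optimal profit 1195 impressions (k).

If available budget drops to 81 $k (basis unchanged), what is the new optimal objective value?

Binding: budget and production. Non-binding: airtime (24 unused), design (4 unused).
By complementary slackness, y = 0 for the non-binding constraints.
From A_Bᵀ y = c: 4·y_budget + 2·y_production = 40; 2·y_budget + 6·y_production = 35.
→ y_budget = 8.5 and y_production = 3.
Δz = y_budget·Δb = 8.5 × (-1) = -8.5, so new z* = 1195 − 8.5 = 1186.5.

1186.5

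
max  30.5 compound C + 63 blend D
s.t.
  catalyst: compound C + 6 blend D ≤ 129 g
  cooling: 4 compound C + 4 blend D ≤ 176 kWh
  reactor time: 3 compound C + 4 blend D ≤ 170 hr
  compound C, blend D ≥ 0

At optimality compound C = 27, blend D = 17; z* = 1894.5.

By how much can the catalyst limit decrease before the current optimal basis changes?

Binding constraints: catalyst, cooling. The basis is B = [[1,6],[4,4]] with det -20.
Per unit decrease in catalyst, x* moves by d = (0.2, -0.2).
The basis stays optimal until blend D reaches 0; allowable decrease = 85 g.

85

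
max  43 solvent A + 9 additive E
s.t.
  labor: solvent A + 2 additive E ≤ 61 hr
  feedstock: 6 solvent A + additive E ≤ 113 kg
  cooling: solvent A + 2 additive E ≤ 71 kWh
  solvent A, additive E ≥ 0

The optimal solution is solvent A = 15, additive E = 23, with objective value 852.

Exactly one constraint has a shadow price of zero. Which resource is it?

cooling

labor: 61/61 (binding)
feedstock: 113/113 (binding)
cooling: 61/71 (slack 10)
By complementary slackness, a constraint with positive slack has shadow price 0 → cooling.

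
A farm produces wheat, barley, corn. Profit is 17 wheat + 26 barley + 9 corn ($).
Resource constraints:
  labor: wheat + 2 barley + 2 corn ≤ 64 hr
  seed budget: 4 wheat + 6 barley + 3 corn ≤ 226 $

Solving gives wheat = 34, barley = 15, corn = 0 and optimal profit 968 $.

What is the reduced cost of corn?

Both labor and seed budget are binding at x*.
Dual feasibility on the basic columns requires 1·y_labor + 4·y_seed budget = 17, 2·y_labor + 6·y_seed budget = 26.
This yields shadow prices y_labor = 1, y_seed budget = 4.
Reduced cost of corn: c₃ − yᵀa₃ = 9 − (1·2 + 4·3) = 9 − 14 = -5.

-5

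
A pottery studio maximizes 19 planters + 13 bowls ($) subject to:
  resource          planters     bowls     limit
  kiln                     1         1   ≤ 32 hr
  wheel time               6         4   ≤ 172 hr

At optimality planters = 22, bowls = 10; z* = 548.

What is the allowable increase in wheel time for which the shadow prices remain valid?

20

Binding constraints: kiln, wheel time. The basis is B = [[1,1],[6,4]] with det -2.
Per unit increase in wheel time, x* moves by d = (0.5, -0.5).
The basis stays optimal until bowls reaches 0; allowable increase = 20 hr.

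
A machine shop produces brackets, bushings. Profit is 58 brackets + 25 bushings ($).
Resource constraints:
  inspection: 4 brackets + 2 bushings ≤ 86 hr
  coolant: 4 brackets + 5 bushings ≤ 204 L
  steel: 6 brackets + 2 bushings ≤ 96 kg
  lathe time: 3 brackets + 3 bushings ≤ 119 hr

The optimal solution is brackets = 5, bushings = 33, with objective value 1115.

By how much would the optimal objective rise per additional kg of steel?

4

Check each constraint at x*: inspection 86/86 (tight); coolant 185/204 (slack 19); steel 96/96 (tight); lathe time 114/119 (slack 5).
Slack constraints have shadow price 0 (complementary slackness).
The binding rows give the dual system: 4·y_inspection + 6·y_steel = 58 and 2·y_inspection + 2·y_steel = 25.
Solving: y_inspection = 8.5, y_steel = 4.
Shadow price of steel = 4.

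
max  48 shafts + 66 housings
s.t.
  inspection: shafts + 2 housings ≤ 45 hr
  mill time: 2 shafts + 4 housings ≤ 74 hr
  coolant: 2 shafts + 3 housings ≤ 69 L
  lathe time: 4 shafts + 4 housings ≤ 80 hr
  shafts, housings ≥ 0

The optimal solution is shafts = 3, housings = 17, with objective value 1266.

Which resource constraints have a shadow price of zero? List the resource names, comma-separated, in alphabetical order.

inspection: 37/45 (slack 8)
mill time: 74/74 (binding)
coolant: 57/69 (slack 12)
lathe time: 80/80 (binding)
By complementary slackness, a constraint with positive slack has shadow price 0 → coolant, inspection.

coolant, inspection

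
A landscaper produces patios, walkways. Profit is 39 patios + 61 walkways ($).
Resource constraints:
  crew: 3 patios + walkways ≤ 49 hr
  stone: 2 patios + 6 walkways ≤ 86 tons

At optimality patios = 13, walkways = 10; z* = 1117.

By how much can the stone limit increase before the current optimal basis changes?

Binding constraints: crew, stone. The basis is B = [[3,1],[2,6]] with det 16.
Per unit increase in stone, x* moves by d = (-0.0625, 0.1875).
The basis stays optimal until patios reaches 0; allowable increase = 208 tons.

208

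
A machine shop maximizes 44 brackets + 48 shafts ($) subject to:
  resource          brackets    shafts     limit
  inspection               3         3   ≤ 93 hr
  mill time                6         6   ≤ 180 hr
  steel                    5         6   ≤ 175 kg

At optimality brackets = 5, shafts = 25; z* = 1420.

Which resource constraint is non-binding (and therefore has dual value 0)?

inspection: 90/93 (slack 3)
mill time: 180/180 (binding)
steel: 175/175 (binding)
By complementary slackness, a constraint with positive slack has shadow price 0 → inspection.

inspection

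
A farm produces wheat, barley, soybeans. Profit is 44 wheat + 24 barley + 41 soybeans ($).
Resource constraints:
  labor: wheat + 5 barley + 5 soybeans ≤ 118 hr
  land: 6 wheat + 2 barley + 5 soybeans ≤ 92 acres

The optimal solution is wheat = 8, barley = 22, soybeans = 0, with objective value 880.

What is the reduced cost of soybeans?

At the optimum: labor uses 118 of 118 (binding); land uses 92 of 92 (binding).
Dual feasibility on the basic columns requires 1·y_labor + 6·y_land = 44, 5·y_labor + 2·y_land = 24.
Solving: y_labor = 2, y_land = 7.
Reduced cost of soybeans: c₃ − yᵀa₃ = 41 − (2·5 + 7·5) = 41 − 45 = -4.

-4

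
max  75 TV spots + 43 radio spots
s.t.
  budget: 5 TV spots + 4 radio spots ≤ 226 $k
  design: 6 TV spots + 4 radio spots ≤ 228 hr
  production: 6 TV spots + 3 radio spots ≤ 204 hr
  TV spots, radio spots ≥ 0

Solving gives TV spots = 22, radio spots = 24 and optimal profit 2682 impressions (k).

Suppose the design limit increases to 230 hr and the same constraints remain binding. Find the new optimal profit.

2693

Check each constraint at x*: budget 206/226 (slack 20); design 228/228 (tight); production 204/204 (tight).
By complementary slackness, y = 0 for the non-binding constraint.
Dual feasibility on the basic columns requires 6·y_design + 6·y_production = 75, 4·y_design + 3·y_production = 43.
This yields shadow prices y_design = 5.5, y_production = 7.
Δz = y_design·Δb = 5.5 × (2) = 11, so new z* = 2682 + 11 = 2693.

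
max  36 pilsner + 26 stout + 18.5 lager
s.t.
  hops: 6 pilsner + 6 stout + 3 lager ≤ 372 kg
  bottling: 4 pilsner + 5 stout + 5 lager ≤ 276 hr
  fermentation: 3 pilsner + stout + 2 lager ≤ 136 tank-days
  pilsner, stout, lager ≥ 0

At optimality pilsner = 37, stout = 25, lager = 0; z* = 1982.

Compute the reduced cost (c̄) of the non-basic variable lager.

At the optimum: hops uses 372 of 372 (binding); bottling uses 273 of 276 (slack = 3); fermentation uses 136 of 136 (binding).
By complementary slackness, y = 0 for the non-binding constraint.
Dual feasibility on the basic columns requires 6·y_hops + 3·y_fermentation = 36, 6·y_hops + 1·y_fermentation = 26.
→ y_hops = 3.5 and y_fermentation = 5.
Reduced cost of lager: c₃ − yᵀa₃ = 18.5 − (3.5·3 + 5·2) = 18.5 − 20.5 = -2.

-2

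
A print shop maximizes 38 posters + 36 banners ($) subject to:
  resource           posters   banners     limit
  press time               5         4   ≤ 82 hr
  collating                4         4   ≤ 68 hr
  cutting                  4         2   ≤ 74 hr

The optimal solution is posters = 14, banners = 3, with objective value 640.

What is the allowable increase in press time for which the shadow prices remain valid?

Binding constraints: press time, collating. The basis is B = [[5,4],[4,4]] with det 4.
Per unit increase in press time, x* moves by d = (1, -1).
The basis stays optimal until banners reaches 0; allowable increase = 3 hr.

3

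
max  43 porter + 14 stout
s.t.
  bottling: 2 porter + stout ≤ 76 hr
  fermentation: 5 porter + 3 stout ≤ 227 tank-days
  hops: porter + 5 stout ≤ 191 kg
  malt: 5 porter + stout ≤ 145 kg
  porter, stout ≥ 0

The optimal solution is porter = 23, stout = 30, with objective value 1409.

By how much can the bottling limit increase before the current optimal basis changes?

2.25

Binding constraints: bottling, malt. The basis is B = [[2,1],[5,1]] with det -3.
Per unit increase in bottling, x* moves by d = (-0.3333, 1.6667).
The basis stays optimal until hops becomes binding; allowable increase = 2.25 hr.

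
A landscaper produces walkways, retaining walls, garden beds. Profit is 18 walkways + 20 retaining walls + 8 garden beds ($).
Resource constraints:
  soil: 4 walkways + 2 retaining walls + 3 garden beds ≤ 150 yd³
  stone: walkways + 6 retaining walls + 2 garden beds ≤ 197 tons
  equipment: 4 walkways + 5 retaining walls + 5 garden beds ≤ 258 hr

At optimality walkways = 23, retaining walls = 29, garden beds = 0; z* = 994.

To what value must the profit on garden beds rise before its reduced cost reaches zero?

Check each constraint at x*: soil 150/150 (tight); stone 197/197 (tight); equipment 237/258 (slack 21).
Slack constraints have shadow price 0 (complementary slackness).
From A_Bᵀ y = c: 4·y_soil + 1·y_stone = 18; 2·y_soil + 6·y_stone = 20.
Solving: y_soil = 4, y_stone = 2.
garden beds enters the basis when its profit ≥ yᵀa₃ = 4·3 + 2·2 = 16.

16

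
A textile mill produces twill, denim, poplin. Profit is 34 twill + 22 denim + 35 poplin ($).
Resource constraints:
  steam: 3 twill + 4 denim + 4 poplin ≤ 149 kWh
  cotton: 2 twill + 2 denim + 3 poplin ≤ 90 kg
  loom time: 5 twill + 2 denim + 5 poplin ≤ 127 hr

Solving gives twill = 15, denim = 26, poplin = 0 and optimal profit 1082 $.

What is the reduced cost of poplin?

-2

Check each constraint at x*: steam 149/149 (tight); cotton 82/90 (slack 8); loom time 127/127 (tight).
By complementary slackness, y = 0 for the non-binding constraint.
The binding rows give the dual system: 3·y_steam + 5·y_loom time = 34 and 4·y_steam + 2·y_loom time = 22.
This yields shadow prices y_steam = 3, y_loom time = 5.
Reduced cost of poplin: c₃ − yᵀa₃ = 35 − (3·4 + 5·5) = 35 − 37 = -2.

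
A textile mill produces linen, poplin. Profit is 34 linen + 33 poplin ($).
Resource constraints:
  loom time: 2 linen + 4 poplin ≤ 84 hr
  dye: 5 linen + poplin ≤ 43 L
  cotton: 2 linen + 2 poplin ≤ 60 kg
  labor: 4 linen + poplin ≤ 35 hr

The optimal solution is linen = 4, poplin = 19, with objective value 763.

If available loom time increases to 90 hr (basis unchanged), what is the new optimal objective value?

Binding: loom time and labor. Non-binding: dye (4 unused), cotton (14 unused).
Since dye, cotton are not tight, their duals are 0.
The binding rows give the dual system: 2·y_loom time + 4·y_labor = 34 and 4·y_loom time + 1·y_labor = 33.
→ y_loom time = 7 and y_labor = 5.
Δz = y_loom time·Δb = 7 × (6) = 42, so new z* = 763 + 42 = 805.

805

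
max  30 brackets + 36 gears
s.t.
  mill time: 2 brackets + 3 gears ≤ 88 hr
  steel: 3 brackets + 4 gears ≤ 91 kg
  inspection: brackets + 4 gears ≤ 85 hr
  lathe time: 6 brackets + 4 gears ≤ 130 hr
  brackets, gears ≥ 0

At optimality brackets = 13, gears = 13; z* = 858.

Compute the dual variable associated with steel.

At the optimum: mill time uses 65 of 88 (slack = 23); steel uses 91 of 91 (binding); inspection uses 65 of 85 (slack = 20); lathe time uses 130 of 130 (binding).
Since mill time, inspection are not tight, their duals are 0.
Dual feasibility on the basic columns requires 3·y_steel + 6·y_lathe time = 30, 4·y_steel + 4·y_lathe time = 36.
→ y_steel = 8 and y_lathe time = 1.
Shadow price of steel = 8.

8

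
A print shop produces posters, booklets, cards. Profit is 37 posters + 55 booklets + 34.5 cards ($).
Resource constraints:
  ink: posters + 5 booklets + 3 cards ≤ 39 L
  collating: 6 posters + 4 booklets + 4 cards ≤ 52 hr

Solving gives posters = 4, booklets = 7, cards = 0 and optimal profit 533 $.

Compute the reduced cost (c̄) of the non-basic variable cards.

At the optimum: ink uses 39 of 39 (binding); collating uses 52 of 52 (binding).
From A_Bᵀ y = c: 1·y_ink + 6·y_collating = 37; 5·y_ink + 4·y_collating = 55.
Solving: y_ink = 7, y_collating = 5.
Reduced cost of cards: c₃ − yᵀa₃ = 34.5 − (7·3 + 5·4) = 34.5 − 41 = -6.5.

-6.5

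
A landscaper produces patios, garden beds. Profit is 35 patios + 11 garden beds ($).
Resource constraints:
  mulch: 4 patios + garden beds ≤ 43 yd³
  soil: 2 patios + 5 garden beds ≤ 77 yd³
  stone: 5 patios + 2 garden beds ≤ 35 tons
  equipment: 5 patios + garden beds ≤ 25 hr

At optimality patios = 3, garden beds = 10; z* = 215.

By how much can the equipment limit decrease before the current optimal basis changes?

Binding constraints: stone, equipment. The basis is B = [[5,2],[5,1]] with det -5.
Per unit decrease in equipment, x* moves by d = (-0.4, 1).
The basis stays optimal until soil becomes binding; allowable decrease = 5 hr.

5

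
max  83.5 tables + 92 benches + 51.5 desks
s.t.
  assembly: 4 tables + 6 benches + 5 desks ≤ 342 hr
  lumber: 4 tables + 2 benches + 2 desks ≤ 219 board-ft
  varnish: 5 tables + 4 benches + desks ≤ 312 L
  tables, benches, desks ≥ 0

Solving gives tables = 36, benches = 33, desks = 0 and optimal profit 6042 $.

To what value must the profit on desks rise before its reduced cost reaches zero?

At the optimum: assembly uses 342 of 342 (binding); lumber uses 210 of 219 (slack = 9); varnish uses 312 of 312 (binding).
By complementary slackness, y = 0 for the non-binding constraint.
From A_Bᵀ y = c: 4·y_assembly + 5·y_varnish = 83.5; 6·y_assembly + 4·y_varnish = 92.
This yields shadow prices y_assembly = 9, y_varnish = 9.5.
desks enters the basis when its profit ≥ yᵀa₃ = 9·5 + 9.5·1 = 54.5.

54.5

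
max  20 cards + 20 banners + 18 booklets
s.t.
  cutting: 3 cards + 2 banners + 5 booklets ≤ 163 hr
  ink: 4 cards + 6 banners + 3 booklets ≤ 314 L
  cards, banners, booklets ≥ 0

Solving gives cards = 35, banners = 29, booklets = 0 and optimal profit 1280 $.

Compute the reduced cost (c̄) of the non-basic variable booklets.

At the optimum: cutting uses 163 of 163 (binding); ink uses 314 of 314 (binding).
The binding rows give the dual system: 3·y_cutting + 4·y_ink = 20 and 2·y_cutting + 6·y_ink = 20.
→ y_cutting = 4 and y_ink = 2.
Reduced cost of booklets: c₃ − yᵀa₃ = 18 − (4·5 + 2·3) = 18 − 26 = -8.

-8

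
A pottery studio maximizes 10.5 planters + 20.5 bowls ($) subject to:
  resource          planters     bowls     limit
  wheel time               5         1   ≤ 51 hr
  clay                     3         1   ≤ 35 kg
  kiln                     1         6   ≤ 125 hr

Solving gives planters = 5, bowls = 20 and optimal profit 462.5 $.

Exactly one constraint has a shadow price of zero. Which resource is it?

wheel time: 45/51 (slack 6)
clay: 35/35 (binding)
kiln: 125/125 (binding)
By complementary slackness, a constraint with positive slack has shadow price 0 → wheel time.

wheel time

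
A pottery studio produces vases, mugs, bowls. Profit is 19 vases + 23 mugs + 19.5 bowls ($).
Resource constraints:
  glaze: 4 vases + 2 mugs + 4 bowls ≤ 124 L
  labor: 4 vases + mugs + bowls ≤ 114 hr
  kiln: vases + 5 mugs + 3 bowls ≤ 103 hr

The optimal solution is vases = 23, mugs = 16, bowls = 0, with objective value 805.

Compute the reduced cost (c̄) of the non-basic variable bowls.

Check each constraint at x*: glaze 124/124 (tight); labor 108/114 (slack 6); kiln 103/103 (tight).
By complementary slackness, y = 0 for the non-binding constraint.
From A_Bᵀ y = c: 4·y_glaze + 1·y_kiln = 19; 2·y_glaze + 5·y_kiln = 23.
This yields shadow prices y_glaze = 4, y_kiln = 3.
Reduced cost of bowls: c₃ − yᵀa₃ = 19.5 − (4·4 + 3·3) = 19.5 − 25 = -5.5.

-5.5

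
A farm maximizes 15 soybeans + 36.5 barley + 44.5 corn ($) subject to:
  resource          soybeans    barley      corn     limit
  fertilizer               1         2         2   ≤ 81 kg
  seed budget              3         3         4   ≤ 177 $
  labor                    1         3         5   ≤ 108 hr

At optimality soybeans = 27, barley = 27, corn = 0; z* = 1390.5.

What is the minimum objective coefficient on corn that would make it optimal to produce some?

49.5

Binding: fertilizer and labor. Non-binding: seed budget (15 unused).
Since seed budget is not tight, its dual is 0.
The binding rows give the dual system: 1·y_fertilizer + 1·y_labor = 15 and 2·y_fertilizer + 3·y_labor = 36.5.
→ y_fertilizer = 8.5 and y_labor = 6.5.
corn enters the basis when its profit ≥ yᵀa₃ = 8.5·2 + 6.5·5 = 49.5.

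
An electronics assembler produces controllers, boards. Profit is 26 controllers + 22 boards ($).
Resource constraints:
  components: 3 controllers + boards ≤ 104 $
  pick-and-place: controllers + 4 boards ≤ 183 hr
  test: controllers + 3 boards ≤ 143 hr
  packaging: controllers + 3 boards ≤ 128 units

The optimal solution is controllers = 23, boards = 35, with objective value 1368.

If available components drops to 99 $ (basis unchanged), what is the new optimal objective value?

1333

Check each constraint at x*: components 104/104 (tight); pick-and-place 163/183 (slack 20); test 128/143 (slack 15); packaging 128/128 (tight).
By complementary slackness, y = 0 for the non-binding constraints.
The binding rows give the dual system: 3·y_components + 1·y_packaging = 26 and 1·y_components + 3·y_packaging = 22.
Solving: y_components = 7, y_packaging = 5.
Δz = y_components·Δb = 7 × (-5) = -35, so new z* = 1368 − 35 = 1333.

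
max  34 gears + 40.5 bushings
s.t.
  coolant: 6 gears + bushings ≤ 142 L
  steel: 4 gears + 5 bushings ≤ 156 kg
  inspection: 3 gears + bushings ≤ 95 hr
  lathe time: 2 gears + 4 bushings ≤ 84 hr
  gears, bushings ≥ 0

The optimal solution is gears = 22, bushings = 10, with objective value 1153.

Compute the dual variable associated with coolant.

At the optimum: coolant uses 142 of 142 (binding); steel uses 138 of 156 (slack = 18); inspection uses 76 of 95 (slack = 19); lathe time uses 84 of 84 (binding).
Since steel, inspection are not tight, their duals are 0.
The binding rows give the dual system: 6·y_coolant + 2·y_lathe time = 34 and 1·y_coolant + 4·y_lathe time = 40.5.
→ y_coolant = 2.5 and y_lathe time = 9.5.
Shadow price of coolant = 2.5.

2.5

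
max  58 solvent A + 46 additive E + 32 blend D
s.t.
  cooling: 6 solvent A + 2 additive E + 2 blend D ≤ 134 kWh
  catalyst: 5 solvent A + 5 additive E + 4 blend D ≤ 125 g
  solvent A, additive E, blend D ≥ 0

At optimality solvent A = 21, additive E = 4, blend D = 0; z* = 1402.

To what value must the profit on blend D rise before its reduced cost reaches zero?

Check each constraint at x*: cooling 134/134 (tight); catalyst 125/125 (tight).
The binding rows give the dual system: 6·y_cooling + 5·y_catalyst = 58 and 2·y_cooling + 5·y_catalyst = 46.
This yields shadow prices y_cooling = 3, y_catalyst = 8.
blend D enters the basis when its profit ≥ yᵀa₃ = 3·2 + 8·4 = 38.

38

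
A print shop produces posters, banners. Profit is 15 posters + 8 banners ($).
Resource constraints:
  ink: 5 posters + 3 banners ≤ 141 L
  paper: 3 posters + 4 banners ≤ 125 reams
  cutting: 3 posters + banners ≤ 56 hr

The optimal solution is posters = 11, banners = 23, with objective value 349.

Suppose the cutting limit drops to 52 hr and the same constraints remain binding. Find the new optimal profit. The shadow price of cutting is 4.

Δb = -4, so new z* = 349 + (4)·(-4) = 349 − 16 = 333.

333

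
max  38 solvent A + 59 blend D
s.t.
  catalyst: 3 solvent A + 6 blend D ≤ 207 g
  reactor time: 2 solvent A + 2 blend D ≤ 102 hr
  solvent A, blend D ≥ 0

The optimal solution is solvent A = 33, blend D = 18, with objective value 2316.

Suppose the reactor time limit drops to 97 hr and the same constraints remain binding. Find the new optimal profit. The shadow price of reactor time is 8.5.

Δb = -5, so new z* = 2316 + (8.5)·(-5) = 2316 − 42.5 = 2273.5.

2273.5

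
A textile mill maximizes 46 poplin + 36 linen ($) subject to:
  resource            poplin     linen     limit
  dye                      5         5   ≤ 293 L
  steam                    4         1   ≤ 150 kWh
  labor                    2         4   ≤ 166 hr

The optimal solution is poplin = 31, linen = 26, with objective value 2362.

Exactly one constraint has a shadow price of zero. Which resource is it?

dye: 285/293 (slack 8)
steam: 150/150 (binding)
labor: 166/166 (binding)
By complementary slackness, a constraint with positive slack has shadow price 0 → dye.

dye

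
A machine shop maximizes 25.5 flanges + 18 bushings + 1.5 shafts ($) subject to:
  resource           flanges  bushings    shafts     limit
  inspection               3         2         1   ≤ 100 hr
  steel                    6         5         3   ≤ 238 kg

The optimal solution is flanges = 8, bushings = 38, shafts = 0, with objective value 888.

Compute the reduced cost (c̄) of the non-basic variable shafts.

-8

Check each constraint at x*: inspection 100/100 (tight); steel 238/238 (tight).
The binding rows give the dual system: 3·y_inspection + 6·y_steel = 25.5 and 2·y_inspection + 5·y_steel = 18.
→ y_inspection = 6.5 and y_steel = 1.
Reduced cost of shafts: c₃ − yᵀa₃ = 1.5 − (6.5·1 + 1·3) = 1.5 − 9.5 = -8.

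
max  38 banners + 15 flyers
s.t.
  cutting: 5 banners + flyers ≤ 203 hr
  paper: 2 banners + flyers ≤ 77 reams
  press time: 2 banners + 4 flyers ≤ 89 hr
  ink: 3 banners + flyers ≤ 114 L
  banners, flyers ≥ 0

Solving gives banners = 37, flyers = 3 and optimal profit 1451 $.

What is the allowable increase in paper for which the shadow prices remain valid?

Binding constraints: paper, ink. The basis is B = [[2,1],[3,1]] with det -1.
Per unit increase in paper, x* moves by d = (-1, 3).
The basis stays optimal until press time becomes binding; allowable increase = 0.3 reams.

0.3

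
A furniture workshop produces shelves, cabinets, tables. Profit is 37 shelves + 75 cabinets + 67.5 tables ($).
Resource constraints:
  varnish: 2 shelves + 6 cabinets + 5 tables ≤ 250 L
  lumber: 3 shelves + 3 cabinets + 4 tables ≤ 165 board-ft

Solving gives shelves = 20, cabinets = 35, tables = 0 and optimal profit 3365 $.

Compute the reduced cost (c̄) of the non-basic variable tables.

Both varnish and lumber are binding at x*.
Dual feasibility on the basic columns requires 2·y_varnish + 3·y_lumber = 37, 6·y_varnish + 3·y_lumber = 75.
→ y_varnish = 9.5 and y_lumber = 6.
Reduced cost of tables: c₃ − yᵀa₃ = 67.5 − (9.5·5 + 6·4) = 67.5 − 71.5 = -4.

-4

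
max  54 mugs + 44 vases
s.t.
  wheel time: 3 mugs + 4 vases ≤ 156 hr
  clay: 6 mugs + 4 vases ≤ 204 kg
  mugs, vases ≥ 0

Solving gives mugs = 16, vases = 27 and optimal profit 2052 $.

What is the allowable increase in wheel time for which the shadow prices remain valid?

Binding constraints: wheel time, clay. The basis is B = [[3,4],[6,4]] with det -12.
Per unit increase in wheel time, x* moves by d = (-0.3333, 0.5).
The basis stays optimal until mugs reaches 0; allowable increase = 48 hr.

48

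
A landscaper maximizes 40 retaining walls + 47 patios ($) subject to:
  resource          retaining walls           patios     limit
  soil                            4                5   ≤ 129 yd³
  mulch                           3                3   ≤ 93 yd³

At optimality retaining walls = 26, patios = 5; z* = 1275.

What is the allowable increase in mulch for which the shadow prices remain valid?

Binding constraints: soil, mulch. The basis is B = [[4,5],[3,3]] with det -3.
Per unit increase in mulch, x* moves by d = (1.6667, -1.3333).
The basis stays optimal until patios reaches 0; allowable increase = 3.75 yd³.

3.75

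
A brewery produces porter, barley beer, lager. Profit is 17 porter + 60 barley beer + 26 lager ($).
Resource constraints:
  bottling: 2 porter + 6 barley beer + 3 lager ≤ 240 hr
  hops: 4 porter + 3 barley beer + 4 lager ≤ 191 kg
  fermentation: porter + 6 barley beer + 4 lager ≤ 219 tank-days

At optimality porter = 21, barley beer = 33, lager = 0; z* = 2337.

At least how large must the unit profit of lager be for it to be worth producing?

33

Check each constraint at x*: bottling 240/240 (tight); hops 183/191 (slack 8); fermentation 219/219 (tight).
By complementary slackness, y = 0 for the non-binding constraint.
The binding rows give the dual system: 2·y_bottling + 1·y_fermentation = 17 and 6·y_bottling + 6·y_fermentation = 60.
This yields shadow prices y_bottling = 7, y_fermentation = 3.
lager enters the basis when its profit ≥ yᵀa₃ = 7·3 + 3·4 = 33.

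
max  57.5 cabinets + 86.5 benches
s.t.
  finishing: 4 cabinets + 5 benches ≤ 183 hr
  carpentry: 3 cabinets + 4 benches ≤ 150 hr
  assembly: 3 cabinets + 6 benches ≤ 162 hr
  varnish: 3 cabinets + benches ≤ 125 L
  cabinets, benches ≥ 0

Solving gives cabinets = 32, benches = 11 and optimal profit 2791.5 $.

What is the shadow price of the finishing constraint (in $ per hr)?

Binding: finishing and assembly. Non-binding: carpentry (10 unused), varnish (18 unused).
By complementary slackness, y = 0 for the non-binding constraints.
From A_Bᵀ y = c: 4·y_finishing + 3·y_assembly = 57.5; 5·y_finishing + 6·y_assembly = 86.5.
Solving: y_finishing = 9.5, y_assembly = 6.5.
Shadow price of finishing = 9.5.

9.5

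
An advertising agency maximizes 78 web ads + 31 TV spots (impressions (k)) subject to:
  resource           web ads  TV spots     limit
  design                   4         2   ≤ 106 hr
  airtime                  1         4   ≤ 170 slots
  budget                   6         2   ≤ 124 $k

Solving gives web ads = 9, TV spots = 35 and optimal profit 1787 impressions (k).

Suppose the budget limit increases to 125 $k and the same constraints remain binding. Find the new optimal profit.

Check each constraint at x*: design 106/106 (tight); airtime 149/170 (slack 21); budget 124/124 (tight).
Slack constraints have shadow price 0 (complementary slackness).
The binding rows give the dual system: 4·y_design + 6·y_budget = 78 and 2·y_design + 2·y_budget = 31.
→ y_design = 7.5 and y_budget = 8.
Δz = y_budget·Δb = 8 × (1) = 8, so new z* = 1787 + 8 = 1795.

1795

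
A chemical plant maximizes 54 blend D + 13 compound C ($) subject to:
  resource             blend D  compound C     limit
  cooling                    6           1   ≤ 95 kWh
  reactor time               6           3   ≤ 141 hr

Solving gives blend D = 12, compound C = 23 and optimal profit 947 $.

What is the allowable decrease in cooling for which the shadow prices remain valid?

48

Binding constraints: cooling, reactor time. The basis is B = [[6,1],[6,3]] with det 12.
Per unit decrease in cooling, x* moves by d = (-0.25, 0.5).
The basis stays optimal until blend D reaches 0; allowable decrease = 48 kWh.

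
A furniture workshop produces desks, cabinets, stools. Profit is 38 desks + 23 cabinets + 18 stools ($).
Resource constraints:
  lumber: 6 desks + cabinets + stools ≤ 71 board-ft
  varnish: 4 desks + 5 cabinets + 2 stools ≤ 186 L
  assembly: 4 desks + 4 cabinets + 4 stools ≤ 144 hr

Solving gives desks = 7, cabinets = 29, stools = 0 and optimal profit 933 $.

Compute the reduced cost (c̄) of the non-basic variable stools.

At the optimum: lumber uses 71 of 71 (binding); varnish uses 173 of 186 (slack = 13); assembly uses 144 of 144 (binding).
Slack constraints have shadow price 0 (complementary slackness).
The binding rows give the dual system: 6·y_lumber + 4·y_assembly = 38 and 1·y_lumber + 4·y_assembly = 23.
Solving: y_lumber = 3, y_assembly = 5.
Reduced cost of stools: c₃ − yᵀa₃ = 18 − (3·1 + 5·4) = 18 − 23 = -5.

-5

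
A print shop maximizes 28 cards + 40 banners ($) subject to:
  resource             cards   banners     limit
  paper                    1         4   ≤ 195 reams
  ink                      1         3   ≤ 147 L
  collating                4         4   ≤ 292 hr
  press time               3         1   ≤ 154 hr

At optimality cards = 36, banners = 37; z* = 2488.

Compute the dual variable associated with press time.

At the optimum: paper uses 184 of 195 (slack = 11); ink uses 147 of 147 (binding); collating uses 292 of 292 (binding); press time uses 145 of 154 (slack = 9).
By complementary slackness, y = 0 for the non-binding constraints.
Dual feasibility on the basic columns requires 1·y_ink + 4·y_collating = 28, 3·y_ink + 4·y_collating = 40.
This yields shadow prices y_ink = 6, y_collating = 5.5.
Shadow price of press time = 0.

0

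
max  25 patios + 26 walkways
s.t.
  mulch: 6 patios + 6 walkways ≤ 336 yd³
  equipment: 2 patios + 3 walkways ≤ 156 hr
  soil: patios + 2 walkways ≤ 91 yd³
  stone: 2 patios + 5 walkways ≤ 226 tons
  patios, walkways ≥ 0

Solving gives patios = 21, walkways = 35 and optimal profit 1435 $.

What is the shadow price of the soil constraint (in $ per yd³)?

Binding: mulch and soil. Non-binding: equipment (9 unused), stone (9 unused).
Slack constraints have shadow price 0 (complementary slackness).
From A_Bᵀ y = c: 6·y_mulch + 1·y_soil = 25; 6·y_mulch + 2·y_soil = 26.
→ y_mulch = 4 and y_soil = 1.
Shadow price of soil = 1.

1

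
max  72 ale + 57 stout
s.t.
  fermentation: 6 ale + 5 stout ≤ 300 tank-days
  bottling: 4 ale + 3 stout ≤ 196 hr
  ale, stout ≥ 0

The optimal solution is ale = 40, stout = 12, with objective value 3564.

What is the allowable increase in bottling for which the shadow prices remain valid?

Binding constraints: fermentation, bottling. The basis is B = [[6,5],[4,3]] with det -2.
Per unit increase in bottling, x* moves by d = (2.5, -3).
The basis stays optimal until stout reaches 0; allowable increase = 4 hr.

4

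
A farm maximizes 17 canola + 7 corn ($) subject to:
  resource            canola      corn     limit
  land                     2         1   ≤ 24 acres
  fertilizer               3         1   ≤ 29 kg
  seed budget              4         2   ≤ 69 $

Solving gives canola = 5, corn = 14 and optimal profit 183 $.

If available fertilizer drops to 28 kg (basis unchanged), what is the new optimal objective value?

180

At the optimum: land uses 24 of 24 (binding); fertilizer uses 29 of 29 (binding); seed budget uses 48 of 69 (slack = 21).
Since seed budget is not tight, its dual is 0.
Dual feasibility on the basic columns requires 2·y_land + 3·y_fertilizer = 17, 1·y_land + 1·y_fertilizer = 7.
This yields shadow prices y_land = 4, y_fertilizer = 3.
Δz = y_fertilizer·Δb = 3 × (-1) = -3, so new z* = 183 − 3 = 180.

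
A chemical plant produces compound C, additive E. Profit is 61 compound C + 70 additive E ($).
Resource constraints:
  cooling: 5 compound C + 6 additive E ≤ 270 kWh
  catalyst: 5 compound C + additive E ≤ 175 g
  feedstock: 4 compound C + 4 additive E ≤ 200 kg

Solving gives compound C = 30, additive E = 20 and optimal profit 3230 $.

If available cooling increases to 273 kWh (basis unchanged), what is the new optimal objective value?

3257

Check each constraint at x*: cooling 270/270 (tight); catalyst 170/175 (slack 5); feedstock 200/200 (tight).
Since catalyst is not tight, its dual is 0.
Dual feasibility on the basic columns requires 5·y_cooling + 4·y_feedstock = 61, 6·y_cooling + 4·y_feedstock = 70.
→ y_cooling = 9 and y_feedstock = 4.
Δz = y_cooling·Δb = 9 × (3) = 27, so new z* = 3230 + 27 = 3257.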